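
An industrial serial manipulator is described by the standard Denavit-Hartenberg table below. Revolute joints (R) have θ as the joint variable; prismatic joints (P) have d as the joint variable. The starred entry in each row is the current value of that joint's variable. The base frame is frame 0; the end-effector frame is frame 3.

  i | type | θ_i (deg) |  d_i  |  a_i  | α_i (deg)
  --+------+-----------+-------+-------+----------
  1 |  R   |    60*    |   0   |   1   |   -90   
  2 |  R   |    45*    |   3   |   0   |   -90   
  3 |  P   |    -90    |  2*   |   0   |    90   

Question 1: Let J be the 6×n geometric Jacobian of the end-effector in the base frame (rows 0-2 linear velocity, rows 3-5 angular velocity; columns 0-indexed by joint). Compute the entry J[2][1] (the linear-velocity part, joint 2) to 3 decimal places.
axis z_1 = (-0.8660,0.5000,0.0000); lever o_n−o_1 = (-3.3052,0.2753,-1.4142)
cross product → J_v[:, 1] = (-0.7071,-1.2247,1.4142)
J_ω[:, 1] = z_1
entry J[2][1] = 1.4142

1.414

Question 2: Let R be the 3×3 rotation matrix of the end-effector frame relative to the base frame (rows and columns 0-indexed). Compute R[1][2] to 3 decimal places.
-0.612

End-effector z-axis (col 2 of R) = (-0.3536,-0.6124,0.7071)
R[1][2] = -0.6124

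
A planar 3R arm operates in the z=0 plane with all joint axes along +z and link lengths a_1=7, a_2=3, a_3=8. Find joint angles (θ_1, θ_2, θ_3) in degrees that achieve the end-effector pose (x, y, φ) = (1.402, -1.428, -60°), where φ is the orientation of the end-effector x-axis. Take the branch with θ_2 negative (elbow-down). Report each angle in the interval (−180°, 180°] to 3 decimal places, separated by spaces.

wrist centre = target − a_3·(cos φ, sin φ) = (-2.5980, 5.5002)
cos θ_2 = (37.0018−7²−3²)/(2·7·3) = -0.5000; θ_2 = -119.9971° (elbow-down)
β = atan2(5.5002,-2.5980) = 115.2835°; ψ = atan2(-2.5982,5.5001) = -25.2851°
θ_1 = β − ψ = 140.5686°
θ_3 = φ − θ_1 − θ_2 = -80.5715° (wrapped to (-180°,180°])

140.569 -119.997 -80.572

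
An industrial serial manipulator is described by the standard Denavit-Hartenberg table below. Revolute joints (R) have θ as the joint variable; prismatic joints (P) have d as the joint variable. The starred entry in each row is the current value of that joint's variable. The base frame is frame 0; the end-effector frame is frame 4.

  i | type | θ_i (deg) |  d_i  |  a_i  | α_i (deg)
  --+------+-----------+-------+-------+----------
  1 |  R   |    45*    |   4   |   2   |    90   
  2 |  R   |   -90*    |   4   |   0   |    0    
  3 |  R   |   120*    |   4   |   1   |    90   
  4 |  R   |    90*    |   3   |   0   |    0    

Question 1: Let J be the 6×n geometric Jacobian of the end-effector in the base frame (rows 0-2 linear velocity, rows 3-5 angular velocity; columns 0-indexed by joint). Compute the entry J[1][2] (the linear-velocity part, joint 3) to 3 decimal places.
1.484

axis z_2 = (0.7071,-0.7071,0.0000); lever o_n−o_2 = (4.5015,-1.1554,-2.0981)
cross product → J_v[:, 2] = (1.4836,1.4836,2.3660)
J_ω[:, 2] = z_2
entry J[1][2] = 1.4836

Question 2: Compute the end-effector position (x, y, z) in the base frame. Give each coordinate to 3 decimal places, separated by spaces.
after link 1: o_1 = (1.4142, 1.4142, 4.0000)
after link 2: o_2 = (4.2426, -1.4142, 4.0000)
after link 3: o_3 = (7.6834, -3.6303, 4.5000)
after link 4: o_4 = (8.7441, -2.5696, 1.9019)

8.744 -2.570 1.902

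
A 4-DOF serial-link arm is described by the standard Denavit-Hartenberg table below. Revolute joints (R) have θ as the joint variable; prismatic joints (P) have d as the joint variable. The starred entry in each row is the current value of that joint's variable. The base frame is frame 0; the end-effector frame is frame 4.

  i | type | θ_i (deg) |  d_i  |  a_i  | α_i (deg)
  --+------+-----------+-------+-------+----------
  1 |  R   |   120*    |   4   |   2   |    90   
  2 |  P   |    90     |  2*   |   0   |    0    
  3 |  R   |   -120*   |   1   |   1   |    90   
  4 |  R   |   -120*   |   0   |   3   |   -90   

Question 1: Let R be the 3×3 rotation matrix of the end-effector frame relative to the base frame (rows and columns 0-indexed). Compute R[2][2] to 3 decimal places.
-0.433

End-effector z-axis (col 2 of R) = (-0.8080,0.3995,-0.4330)
R[2][2] = -0.4330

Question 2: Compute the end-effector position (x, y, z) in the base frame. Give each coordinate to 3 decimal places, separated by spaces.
-0.435 1.558 4.250

after link 1: o_1 = (-1.0000, 1.7321, 4.0000)
after link 2: o_2 = (0.7321, 2.7321, 4.0000)
after link 3: o_3 = (1.1651, 3.9821, 3.5000)
after link 4: o_4 = (-0.4354, 1.5580, 4.2500)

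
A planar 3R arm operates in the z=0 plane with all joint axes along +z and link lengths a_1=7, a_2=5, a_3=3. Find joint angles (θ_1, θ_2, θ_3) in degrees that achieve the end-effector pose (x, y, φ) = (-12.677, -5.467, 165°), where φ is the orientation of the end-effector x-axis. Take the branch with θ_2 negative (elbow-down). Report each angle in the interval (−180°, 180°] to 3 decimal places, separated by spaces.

wrist centre = target − a_3·(cos φ, sin φ) = (-9.7792, -6.2435)
cos θ_2 = (134.6140−7²−5²)/(2·7·5) = 0.8659; θ_2 = -30.0128° (elbow-down)
β = atan2(-6.2435,-9.7792) = -147.4442°; ψ = atan2(-2.5010,11.3296) = -12.4482°
θ_1 = β − ψ = -134.9959°
θ_3 = φ − θ_1 − θ_2 = -29.9913° (wrapped to (-180°,180°])

-134.996 -30.013 -29.991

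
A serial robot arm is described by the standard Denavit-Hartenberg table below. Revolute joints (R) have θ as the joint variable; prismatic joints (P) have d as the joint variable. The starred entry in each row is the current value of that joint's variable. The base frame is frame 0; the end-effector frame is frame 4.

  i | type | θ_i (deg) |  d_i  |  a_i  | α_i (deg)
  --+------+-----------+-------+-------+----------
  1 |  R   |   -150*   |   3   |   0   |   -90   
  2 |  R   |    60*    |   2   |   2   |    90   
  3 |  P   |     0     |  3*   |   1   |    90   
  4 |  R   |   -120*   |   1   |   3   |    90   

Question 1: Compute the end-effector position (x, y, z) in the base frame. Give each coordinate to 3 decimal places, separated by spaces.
after link 1: o_1 = (0.0000, 0.0000, 3.0000)
after link 2: o_2 = (0.1340, -2.2321, 1.2679)
after link 3: o_3 = (-2.5490, -3.7811, 1.9019)
after link 4: o_4 = (-0.4510, -1.4151, 1.9019)

-0.451 -1.415 1.902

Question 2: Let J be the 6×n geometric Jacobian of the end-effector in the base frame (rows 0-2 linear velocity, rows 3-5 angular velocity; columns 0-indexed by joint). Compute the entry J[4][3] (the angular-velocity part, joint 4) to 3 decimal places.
0.866

axis z_3 = (-0.5000,0.8660,0.0000); lever o_n−o_3 = (2.0981,2.3660,-0.0000)
cross product → J_v[:, 3] = (-0.0000,-0.0000,-3.0000)
J_ω[:, 3] = z_3
entry J[4][3] = 0.8660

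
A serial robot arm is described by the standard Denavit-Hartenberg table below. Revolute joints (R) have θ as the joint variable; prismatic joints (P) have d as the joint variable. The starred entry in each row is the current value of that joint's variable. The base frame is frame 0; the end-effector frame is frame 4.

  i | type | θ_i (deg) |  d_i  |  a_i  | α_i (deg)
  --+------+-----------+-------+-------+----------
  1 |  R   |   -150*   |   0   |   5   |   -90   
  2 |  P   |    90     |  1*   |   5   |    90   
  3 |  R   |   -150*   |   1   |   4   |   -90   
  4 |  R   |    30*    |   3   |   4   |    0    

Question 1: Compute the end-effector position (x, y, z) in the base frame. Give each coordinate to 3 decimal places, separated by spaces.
-6.129 2.616 -0.036

after link 1: o_1 = (-4.3301, -2.5000, 0.0000)
after link 2: o_2 = (-3.8301, -3.3660, -5.0000)
after link 3: o_3 = (-5.6962, -2.1340, -1.5359)
after link 4: o_4 = (-6.1292, 2.6160, -0.0359)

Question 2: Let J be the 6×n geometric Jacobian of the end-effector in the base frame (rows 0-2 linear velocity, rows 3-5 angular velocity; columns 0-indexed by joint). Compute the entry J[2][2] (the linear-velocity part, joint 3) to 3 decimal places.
axis z_2 = (-0.8660,-0.5000,0.0000); lever o_n−o_2 = (-2.2990,5.9821,4.9641)
cross product → J_v[:, 2] = (-2.4821,4.2990,-6.3301)
J_ω[:, 2] = z_2
entry J[2][2] = -6.3301

-6.330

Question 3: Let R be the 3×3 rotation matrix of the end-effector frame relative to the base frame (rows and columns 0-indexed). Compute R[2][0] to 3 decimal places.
0.750

End-effector x-axis (col 0 of R) = (0.2165,0.6250,0.7500)
R[2][0] = 0.7500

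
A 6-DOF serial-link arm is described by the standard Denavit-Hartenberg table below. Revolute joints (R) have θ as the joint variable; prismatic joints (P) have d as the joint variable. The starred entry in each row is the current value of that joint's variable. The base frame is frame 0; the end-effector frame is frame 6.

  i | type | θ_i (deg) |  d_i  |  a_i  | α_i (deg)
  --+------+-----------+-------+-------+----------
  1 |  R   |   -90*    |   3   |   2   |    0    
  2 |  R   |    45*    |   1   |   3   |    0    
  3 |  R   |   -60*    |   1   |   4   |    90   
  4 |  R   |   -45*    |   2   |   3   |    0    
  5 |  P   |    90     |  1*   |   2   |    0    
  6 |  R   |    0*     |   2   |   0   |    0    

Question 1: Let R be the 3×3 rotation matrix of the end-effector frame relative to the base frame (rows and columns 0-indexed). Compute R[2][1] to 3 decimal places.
End-effector y-axis (col 1 of R) = (0.1830,0.6830,0.7071)
R[2][1] = 0.7071

0.707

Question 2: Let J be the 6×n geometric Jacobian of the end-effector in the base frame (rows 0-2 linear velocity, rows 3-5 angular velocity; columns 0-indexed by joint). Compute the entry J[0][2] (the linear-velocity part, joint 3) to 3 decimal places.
5.985

axis z_2 = (0.0000,0.0000,1.0000); lever o_n−o_2 = (-6.7800,-5.9847,0.2929)
cross product → J_v[:, 2] = (5.9847,-6.7800,0.0000)
J_ω[:, 2] = z_2
entry J[0][2] = 5.9847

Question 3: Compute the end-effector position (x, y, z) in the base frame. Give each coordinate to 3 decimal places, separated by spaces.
-4.659 -10.106 4.293

after link 1: o_1 = (0.0000, -2.0000, 3.0000)
after link 2: o_2 = (2.1213, -4.1213, 4.0000)
after link 3: o_3 = (1.0860, -7.9850, 5.0000)
after link 4: o_4 = (-1.3948, -9.5164, 2.8787)
after link 5: o_5 = (-2.7268, -10.6236, 4.2929)
after link 6: o_6 = (-4.6586, -10.1060, 4.2929)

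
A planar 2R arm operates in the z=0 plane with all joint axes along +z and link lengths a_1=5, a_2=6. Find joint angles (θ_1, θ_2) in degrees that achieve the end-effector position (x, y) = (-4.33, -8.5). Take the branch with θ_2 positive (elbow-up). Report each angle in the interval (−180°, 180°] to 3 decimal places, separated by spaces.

cos θ_2 = (90.9989−5²−6²)/(2·5·6) = 0.5000; θ_2 = 60.0012° (elbow-up)
β = atan2(-8.5000,-4.3300) = -116.9948°; ψ = atan2(5.1962,7.9999) = 33.0052°
θ_1 = β − ψ = -150.0000°

-150.000 60.001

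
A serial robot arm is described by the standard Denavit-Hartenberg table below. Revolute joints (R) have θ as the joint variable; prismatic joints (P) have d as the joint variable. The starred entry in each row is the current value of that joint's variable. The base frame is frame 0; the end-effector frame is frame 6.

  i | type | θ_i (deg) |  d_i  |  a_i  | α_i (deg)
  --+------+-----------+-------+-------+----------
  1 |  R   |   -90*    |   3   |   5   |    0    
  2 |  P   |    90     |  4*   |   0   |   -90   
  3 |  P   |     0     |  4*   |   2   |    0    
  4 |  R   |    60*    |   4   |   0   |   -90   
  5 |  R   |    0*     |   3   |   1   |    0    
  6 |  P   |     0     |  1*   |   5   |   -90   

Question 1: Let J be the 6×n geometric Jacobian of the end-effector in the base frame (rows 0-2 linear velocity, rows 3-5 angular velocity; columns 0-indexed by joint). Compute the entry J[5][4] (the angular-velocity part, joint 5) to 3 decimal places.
axis z_4 = (-0.8660,0.0000,-0.5000); lever o_n−o_4 = (-0.4641,0.0000,-7.1962)
cross product → J_v[:, 4] = (-0.0000,-6.0000,-0.0000)
J_ω[:, 4] = z_4
entry J[5][4] = -0.5000

-0.500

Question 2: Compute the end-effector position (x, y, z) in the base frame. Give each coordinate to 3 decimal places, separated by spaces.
after link 1: o_1 = (0.0000, -5.0000, 3.0000)
after link 2: o_2 = (0.0000, -5.0000, 7.0000)
after link 3: o_3 = (2.0000, -1.0000, 7.0000)
after link 4: o_4 = (2.0000, 3.0000, 7.0000)
after link 5: o_5 = (-0.0981, 3.0000, 4.6340)
after link 6: o_6 = (1.5359, 3.0000, -0.1962)

1.536 3.000 -0.196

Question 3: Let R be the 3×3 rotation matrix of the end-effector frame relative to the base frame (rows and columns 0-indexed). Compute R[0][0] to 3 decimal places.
End-effector x-axis (col 0 of R) = (0.5000,0.0000,-0.8660)
R[0][0] = 0.5000

0.500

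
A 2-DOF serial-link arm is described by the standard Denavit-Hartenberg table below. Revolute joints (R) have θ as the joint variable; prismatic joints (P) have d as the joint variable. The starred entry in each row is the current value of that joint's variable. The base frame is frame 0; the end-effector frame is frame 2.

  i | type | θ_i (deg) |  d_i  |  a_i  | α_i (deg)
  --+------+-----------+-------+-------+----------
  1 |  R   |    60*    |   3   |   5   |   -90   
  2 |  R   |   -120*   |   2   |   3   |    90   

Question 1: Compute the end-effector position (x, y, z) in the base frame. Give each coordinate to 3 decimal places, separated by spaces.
after link 1: o_1 = (2.5000, 4.3301, 3.0000)
after link 2: o_2 = (0.0179, 4.0311, 5.5981)

0.018 4.031 5.598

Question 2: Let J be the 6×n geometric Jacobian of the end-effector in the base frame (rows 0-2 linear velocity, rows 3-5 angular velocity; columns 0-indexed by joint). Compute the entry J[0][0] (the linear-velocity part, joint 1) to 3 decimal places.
-4.031

axis z_0 = ẑ; lever o_n−o_0 = (0.0179,4.0311,5.5981)
cross product → J_v[:, 0] = (-4.0311,0.0179,0.0000)
J_ω[:, 0] = z_0
entry J[0][0] = -4.0311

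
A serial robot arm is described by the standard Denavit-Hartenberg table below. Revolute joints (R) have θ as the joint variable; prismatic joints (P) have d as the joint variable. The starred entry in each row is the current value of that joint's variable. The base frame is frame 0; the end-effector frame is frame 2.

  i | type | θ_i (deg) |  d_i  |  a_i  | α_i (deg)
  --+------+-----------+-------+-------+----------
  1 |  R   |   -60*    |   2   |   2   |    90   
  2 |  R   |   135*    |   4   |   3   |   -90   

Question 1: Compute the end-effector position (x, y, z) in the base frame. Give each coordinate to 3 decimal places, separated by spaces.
-3.525 -1.895 4.121

after link 1: o_1 = (1.0000, -1.7321, 2.0000)
after link 2: o_2 = (-3.5248, -1.8949, 4.1213)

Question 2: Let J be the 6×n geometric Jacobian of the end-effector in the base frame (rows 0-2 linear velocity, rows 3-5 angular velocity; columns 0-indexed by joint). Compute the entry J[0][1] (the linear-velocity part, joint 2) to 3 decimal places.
axis z_1 = (-0.8660,-0.5000,0.0000); lever o_n−o_1 = (-4.5248,-0.1629,2.1213)
cross product → J_v[:, 1] = (-1.0607,1.8371,-2.1213)
J_ω[:, 1] = z_1
entry J[0][1] = -1.0607

-1.061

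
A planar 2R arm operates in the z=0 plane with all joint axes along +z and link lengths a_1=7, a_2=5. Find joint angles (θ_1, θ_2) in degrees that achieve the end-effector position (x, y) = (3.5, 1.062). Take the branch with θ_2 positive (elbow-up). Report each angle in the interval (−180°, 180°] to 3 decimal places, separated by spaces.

-26.238 150.001

cos θ_2 = (13.3778−7²−5²)/(2·7·5) = -0.8660; θ_2 = 150.0006° (elbow-up)
β = atan2(1.0620,3.5000) = 16.8793°; ψ = atan2(2.5000,2.6698) = 43.1178°
θ_1 = β − ψ = -26.2385°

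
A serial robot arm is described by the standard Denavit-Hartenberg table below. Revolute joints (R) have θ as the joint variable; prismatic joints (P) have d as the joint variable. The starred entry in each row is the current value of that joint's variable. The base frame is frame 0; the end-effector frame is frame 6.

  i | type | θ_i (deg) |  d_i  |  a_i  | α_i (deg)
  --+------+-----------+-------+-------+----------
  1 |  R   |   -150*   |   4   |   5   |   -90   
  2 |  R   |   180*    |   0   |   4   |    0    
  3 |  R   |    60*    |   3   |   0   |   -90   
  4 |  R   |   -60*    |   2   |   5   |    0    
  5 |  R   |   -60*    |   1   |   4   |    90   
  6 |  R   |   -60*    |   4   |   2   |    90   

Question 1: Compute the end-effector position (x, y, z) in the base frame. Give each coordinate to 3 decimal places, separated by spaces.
after link 1: o_1 = (-4.3301, -2.5000, 4.0000)
after link 2: o_2 = (-0.8660, -0.5000, 4.0000)
after link 3: o_3 = (0.6340, -3.0981, 4.0000)
after link 4: o_4 = (2.3816, -7.0891, 7.1651)
after link 5: o_5 = (2.4976, -11.0221, 5.9330)
after link 6: o_6 = (1.5131, -10.2811, 1.6340)

1.513 -10.281 1.634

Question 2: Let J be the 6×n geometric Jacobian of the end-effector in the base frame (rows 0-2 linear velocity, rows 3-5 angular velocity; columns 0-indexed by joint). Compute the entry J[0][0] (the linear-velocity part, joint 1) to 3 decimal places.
10.281

axis z_0 = ẑ; lever o_n−o_0 = (1.5131,-10.2811,1.6340)
cross product → J_v[:, 0] = (10.2811,1.5131,-0.0000)
J_ω[:, 0] = z_0
entry J[0][0] = 10.2811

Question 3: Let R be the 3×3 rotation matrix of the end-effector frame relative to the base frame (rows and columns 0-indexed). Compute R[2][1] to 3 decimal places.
End-effector y-axis (col 1 of R) = (-0.6250,0.2165,-0.7500)
R[2][1] = -0.7500

-0.750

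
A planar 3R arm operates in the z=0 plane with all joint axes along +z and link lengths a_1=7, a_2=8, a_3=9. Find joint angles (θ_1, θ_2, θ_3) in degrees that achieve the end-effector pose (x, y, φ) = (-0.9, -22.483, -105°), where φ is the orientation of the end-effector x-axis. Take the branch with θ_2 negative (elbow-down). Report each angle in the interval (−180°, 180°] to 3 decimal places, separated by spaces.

-60.001 -44.998 -0.000

wrist centre = target − a_3·(cos φ, sin φ) = (1.4294, -13.7897)
cos θ_2 = (192.1980−7²−8²)/(2·7·8) = 0.7071; θ_2 = -44.9985° (elbow-down)
β = atan2(-13.7897,1.4294) = -84.0821°; ψ = atan2(-5.6567,12.6570) = -24.0810°
θ_1 = β − ψ = -60.0012°
θ_3 = φ − θ_1 − θ_2 = -0.0003° (wrapped to (-180°,180°])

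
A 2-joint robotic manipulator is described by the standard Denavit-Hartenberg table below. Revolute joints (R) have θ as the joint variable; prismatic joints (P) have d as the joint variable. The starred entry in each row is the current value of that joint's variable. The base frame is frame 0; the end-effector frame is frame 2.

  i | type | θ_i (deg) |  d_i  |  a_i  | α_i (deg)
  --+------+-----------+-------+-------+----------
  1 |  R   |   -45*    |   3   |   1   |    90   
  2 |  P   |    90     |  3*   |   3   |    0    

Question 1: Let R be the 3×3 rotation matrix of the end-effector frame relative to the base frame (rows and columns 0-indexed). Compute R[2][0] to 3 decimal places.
End-effector x-axis (col 0 of R) = (0.0000,0.0000,1.0000)
R[2][0] = 1.0000

1.000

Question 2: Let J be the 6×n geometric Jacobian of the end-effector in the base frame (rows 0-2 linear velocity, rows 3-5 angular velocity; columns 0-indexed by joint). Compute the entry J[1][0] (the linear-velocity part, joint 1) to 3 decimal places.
-1.414

axis z_0 = ẑ; lever o_n−o_0 = (-1.4142,-2.8284,6.0000)
cross product → J_v[:, 0] = (2.8284,-1.4142,0.0000)
J_ω[:, 0] = z_0
entry J[1][0] = -1.4142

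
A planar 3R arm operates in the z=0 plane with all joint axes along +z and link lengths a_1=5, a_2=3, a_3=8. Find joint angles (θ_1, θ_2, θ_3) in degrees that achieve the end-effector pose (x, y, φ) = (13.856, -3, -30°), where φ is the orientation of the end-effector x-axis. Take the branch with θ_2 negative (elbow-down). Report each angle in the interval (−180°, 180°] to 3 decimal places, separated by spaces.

30.005 -60.012 0.008

wrist centre = target − a_3·(cos φ, sin φ) = (6.9278, 1.0000)
cos θ_2 = (48.9944−5²−3²)/(2·5·3) = 0.4998; θ_2 = -60.0124° (elbow-down)
β = atan2(1.0000,6.9278) = 8.2137°; ψ = atan2(-2.5984,6.4994) = -21.7910°
θ_1 = β − ψ = 30.0047°
θ_3 = φ − θ_1 − θ_2 = 0.0078° (wrapped to (-180°,180°])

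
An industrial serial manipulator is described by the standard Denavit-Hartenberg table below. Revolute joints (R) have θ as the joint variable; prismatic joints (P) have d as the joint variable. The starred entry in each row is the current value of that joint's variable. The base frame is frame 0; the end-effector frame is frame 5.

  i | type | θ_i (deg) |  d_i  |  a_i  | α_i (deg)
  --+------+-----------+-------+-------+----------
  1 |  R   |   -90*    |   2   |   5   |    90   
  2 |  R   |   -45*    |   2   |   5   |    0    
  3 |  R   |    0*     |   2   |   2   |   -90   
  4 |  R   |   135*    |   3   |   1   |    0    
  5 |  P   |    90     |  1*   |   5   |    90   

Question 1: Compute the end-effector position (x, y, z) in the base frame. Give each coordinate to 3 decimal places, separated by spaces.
after link 1: o_1 = (0.0000, -5.0000, 2.0000)
after link 2: o_2 = (-2.0000, -8.5355, -1.5355)
after link 3: o_3 = (-4.0000, -9.9497, -2.9497)
after link 4: o_4 = (-3.2929, -11.5711, -0.3284)
after link 5: o_5 = (-6.8284, -9.7782, 2.8787)

-6.828 -9.778 2.879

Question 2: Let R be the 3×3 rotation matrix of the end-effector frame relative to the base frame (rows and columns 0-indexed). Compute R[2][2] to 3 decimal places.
End-effector z-axis (col 2 of R) = (0.7071,0.5000,0.5000)
R[2][2] = 0.5000

0.500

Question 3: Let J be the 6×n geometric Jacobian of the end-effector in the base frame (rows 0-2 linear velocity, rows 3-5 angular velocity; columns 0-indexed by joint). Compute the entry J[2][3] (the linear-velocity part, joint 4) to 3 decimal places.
-2.000

axis z_3 = (0.0000,-0.7071,0.7071); lever o_n−o_3 = (-2.8284,0.1716,5.8284)
cross product → J_v[:, 3] = (-4.2426,-2.0000,-2.0000)
J_ω[:, 3] = z_3
entry J[2][3] = -2.0000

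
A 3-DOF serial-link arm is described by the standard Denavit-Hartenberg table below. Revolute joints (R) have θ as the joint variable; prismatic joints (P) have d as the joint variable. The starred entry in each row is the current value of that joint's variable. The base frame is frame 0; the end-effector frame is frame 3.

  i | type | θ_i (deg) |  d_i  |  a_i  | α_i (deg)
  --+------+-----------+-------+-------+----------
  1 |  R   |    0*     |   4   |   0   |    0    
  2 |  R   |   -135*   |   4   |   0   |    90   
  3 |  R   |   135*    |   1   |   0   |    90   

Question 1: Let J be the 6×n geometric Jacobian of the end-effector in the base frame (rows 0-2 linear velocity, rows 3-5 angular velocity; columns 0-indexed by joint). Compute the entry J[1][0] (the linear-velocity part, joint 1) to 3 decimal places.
-0.707

axis z_0 = ẑ; lever o_n−o_0 = (-0.7071,0.7071,8.0000)
cross product → J_v[:, 0] = (-0.7071,-0.7071,0.0000)
J_ω[:, 0] = z_0
entry J[1][0] = -0.7071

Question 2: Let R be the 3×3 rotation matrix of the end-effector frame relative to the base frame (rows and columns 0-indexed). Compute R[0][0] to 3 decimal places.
0.500

End-effector x-axis (col 0 of R) = (0.5000,0.5000,0.7071)
R[0][0] = 0.5000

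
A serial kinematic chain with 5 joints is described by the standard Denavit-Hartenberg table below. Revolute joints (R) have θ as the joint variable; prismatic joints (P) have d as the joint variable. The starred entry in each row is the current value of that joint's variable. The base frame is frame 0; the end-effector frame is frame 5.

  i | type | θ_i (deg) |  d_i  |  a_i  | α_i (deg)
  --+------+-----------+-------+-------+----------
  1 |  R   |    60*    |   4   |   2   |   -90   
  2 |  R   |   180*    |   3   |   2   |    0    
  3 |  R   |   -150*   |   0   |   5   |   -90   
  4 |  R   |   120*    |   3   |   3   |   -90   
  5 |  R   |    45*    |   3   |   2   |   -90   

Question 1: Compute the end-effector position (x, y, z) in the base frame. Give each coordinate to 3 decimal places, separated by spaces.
-0.899 -0.202 2.529

after link 1: o_1 = (1.0000, 1.7321, 4.0000)
after link 2: o_2 = (-2.5981, 1.5000, 4.0000)
after link 3: o_3 = (-0.4330, 5.2500, 1.5000)
after link 4: o_4 = (0.4175, 1.5269, -0.3481)
after link 5: o_5 = (-0.8985, -0.2020, 2.5293)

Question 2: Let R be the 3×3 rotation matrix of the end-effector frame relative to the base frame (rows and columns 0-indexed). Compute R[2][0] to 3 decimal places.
End-effector x-axis (col 0 of R) = (0.5540,-0.2652,0.7891)
R[2][0] = 0.7891

0.789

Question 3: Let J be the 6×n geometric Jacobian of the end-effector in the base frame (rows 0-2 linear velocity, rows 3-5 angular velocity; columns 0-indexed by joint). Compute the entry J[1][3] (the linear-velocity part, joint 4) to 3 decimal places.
axis z_3 = (-0.2500,-0.4330,-0.8660); lever o_n−o_3 = (-0.4655,-5.4520,1.0293)
cross product → J_v[:, 3] = (-5.1672,0.6605,1.1614)
J_ω[:, 3] = z_3
entry J[1][3] = 0.6605

0.660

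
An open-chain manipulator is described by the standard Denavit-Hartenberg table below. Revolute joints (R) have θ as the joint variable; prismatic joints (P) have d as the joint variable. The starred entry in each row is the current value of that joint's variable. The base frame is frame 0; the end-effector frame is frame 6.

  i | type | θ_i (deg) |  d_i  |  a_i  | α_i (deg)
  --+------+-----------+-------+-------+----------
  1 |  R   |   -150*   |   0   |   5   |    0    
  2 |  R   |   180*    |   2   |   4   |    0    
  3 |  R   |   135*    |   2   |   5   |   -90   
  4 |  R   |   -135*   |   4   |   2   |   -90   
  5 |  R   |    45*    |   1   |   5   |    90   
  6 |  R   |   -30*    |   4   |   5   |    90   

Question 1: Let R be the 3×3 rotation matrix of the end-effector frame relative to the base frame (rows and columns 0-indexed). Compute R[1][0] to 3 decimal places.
0.388

End-effector x-axis (col 0 of R) = (0.9183,0.3879,0.0795)
R[1][0] = 0.3879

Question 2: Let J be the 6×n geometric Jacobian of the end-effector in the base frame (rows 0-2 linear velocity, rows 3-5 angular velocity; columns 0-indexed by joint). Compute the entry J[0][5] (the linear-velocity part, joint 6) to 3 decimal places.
axis z_5 = (0.3000,-0.8124,0.5000); lever o_n−o_5 = (5.7911,-1.3100,2.3973)
cross product → J_v[:, 5] = (-1.2926,2.1765,4.3119)
J_ω[:, 5] = z_5
entry J[0][5] = -1.2926

-1.293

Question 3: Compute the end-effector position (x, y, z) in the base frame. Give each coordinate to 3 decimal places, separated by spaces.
3.073 -1.795 11.019

after link 1: o_1 = (-4.3301, -2.5000, 0.0000)
after link 2: o_2 = (-0.8660, -0.5000, 2.0000)
after link 3: o_3 = (-5.6957, 0.7941, 4.0000)
after link 4: o_4 = (-5.3649, -3.4356, 5.4142)
after link 5: o_5 = (-2.7180, -0.4846, 8.6213)
after link 6: o_6 = (3.0731, -1.7947, 11.0186)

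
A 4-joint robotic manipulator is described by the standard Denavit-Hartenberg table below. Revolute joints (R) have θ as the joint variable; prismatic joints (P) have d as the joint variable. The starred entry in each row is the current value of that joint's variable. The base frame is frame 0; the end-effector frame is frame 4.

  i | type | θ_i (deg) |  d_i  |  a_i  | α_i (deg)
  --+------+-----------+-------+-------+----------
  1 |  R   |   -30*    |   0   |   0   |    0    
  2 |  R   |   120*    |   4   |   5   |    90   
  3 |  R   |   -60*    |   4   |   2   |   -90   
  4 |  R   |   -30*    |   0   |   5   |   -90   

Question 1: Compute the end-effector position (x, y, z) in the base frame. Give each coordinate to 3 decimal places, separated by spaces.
6.500 8.165 -1.482

after link 1: o_1 = (0.0000, 0.0000, 0.0000)
after link 2: o_2 = (0.0000, 5.0000, 4.0000)
after link 3: o_3 = (4.0000, 6.0000, 2.2679)
after link 4: o_4 = (6.5000, 8.1651, -1.4821)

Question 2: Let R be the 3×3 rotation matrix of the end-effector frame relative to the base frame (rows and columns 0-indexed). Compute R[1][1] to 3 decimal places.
-0.866

End-effector y-axis (col 1 of R) = (-0.0000,-0.8660,-0.5000)
R[1][1] = -0.8660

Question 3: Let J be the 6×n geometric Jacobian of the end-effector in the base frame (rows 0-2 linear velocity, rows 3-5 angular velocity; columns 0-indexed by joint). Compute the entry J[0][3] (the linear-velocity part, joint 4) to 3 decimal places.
axis z_3 = (0.0000,0.8660,0.5000); lever o_n−o_3 = (2.5000,2.1651,-3.7500)
cross product → J_v[:, 3] = (-4.3301,1.2500,-2.1651)
J_ω[:, 3] = z_3
entry J[0][3] = -4.3301

-4.330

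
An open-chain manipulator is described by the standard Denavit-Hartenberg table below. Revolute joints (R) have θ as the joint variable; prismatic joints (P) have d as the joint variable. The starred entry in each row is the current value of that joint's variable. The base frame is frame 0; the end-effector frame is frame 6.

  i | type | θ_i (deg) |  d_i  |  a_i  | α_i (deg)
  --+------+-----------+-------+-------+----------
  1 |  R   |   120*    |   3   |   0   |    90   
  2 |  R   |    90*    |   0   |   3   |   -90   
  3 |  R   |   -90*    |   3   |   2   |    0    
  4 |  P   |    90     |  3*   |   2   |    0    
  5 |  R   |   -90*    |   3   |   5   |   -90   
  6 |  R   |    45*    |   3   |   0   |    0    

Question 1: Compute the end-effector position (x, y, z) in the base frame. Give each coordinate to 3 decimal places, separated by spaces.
after link 1: o_1 = (0.0000, 0.0000, 3.0000)
after link 2: o_2 = (-0.0000, 0.0000, 6.0000)
after link 3: o_3 = (3.2321, -1.5981, 6.0000)
after link 4: o_4 = (4.7321, -4.1962, 8.0000)
after link 5: o_5 = (10.5622, -4.2942, 8.0000)
after link 6: o_6 = (10.5622, -4.2942, 11.0000)

10.562 -4.294 11.000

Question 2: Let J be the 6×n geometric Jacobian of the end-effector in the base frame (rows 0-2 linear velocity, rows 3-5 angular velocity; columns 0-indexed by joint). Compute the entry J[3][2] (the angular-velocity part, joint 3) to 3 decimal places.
0.500

axis z_2 = (0.5000,-0.8660,0.0000); lever o_n−o_2 = (10.5622,-4.2942,5.0000)
cross product → J_v[:, 2] = (-4.3301,-2.5000,7.0000)
J_ω[:, 2] = z_2
entry J[3][2] = 0.5000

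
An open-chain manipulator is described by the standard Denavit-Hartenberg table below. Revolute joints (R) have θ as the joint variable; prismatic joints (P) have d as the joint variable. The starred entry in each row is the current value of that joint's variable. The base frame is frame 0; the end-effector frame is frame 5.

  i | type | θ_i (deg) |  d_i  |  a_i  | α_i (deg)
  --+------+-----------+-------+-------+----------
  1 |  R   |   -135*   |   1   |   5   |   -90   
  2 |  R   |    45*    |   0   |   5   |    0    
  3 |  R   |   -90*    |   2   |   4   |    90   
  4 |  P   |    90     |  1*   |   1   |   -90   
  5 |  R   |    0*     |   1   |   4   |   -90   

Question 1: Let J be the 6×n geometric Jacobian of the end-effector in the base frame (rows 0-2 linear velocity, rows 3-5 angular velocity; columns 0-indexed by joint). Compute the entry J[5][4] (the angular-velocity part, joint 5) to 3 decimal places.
-0.707

axis z_4 = (0.5000,0.5000,-0.7071); lever o_n−o_4 = (3.3284,-2.3284,-0.7071)
cross product → J_v[:, 4] = (-2.0000,-2.0000,-2.8284)
J_ω[:, 4] = z_4
entry J[5][4] = -0.7071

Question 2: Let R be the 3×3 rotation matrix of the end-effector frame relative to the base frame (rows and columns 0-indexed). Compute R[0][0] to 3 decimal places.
End-effector x-axis (col 0 of R) = (0.7071,-0.7071,0.0000)
R[0][0] = 0.7071

0.707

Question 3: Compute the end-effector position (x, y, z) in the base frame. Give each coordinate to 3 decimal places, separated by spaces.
-2.086 -11.985 0.293

after link 1: o_1 = (-3.5355, -3.5355, 1.0000)
after link 2: o_2 = (-6.0355, -6.0355, -2.5355)
after link 3: o_3 = (-6.6213, -9.4497, 0.2929)
after link 4: o_4 = (-5.4142, -9.6569, 1.0000)
after link 5: o_5 = (-2.0858, -11.9853, 0.2929)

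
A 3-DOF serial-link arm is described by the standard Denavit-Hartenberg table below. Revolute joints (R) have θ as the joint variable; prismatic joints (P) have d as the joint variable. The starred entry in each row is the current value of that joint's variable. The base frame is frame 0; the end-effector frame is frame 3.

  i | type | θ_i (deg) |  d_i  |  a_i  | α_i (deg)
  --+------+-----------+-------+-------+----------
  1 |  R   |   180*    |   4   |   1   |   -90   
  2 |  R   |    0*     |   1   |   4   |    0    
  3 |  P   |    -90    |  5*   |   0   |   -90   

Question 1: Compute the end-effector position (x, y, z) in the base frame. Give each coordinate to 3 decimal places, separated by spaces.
-5.000 -6.000 4.000

after link 1: o_1 = (-1.0000, 0.0000, 4.0000)
after link 2: o_2 = (-5.0000, -1.0000, 4.0000)
after link 3: o_3 = (-5.0000, -6.0000, 4.0000)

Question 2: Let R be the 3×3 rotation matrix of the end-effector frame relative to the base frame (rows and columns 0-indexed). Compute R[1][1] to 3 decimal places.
End-effector y-axis (col 1 of R) = (0.0000,1.0000,-0.0000)
R[1][1] = 1.0000

1.000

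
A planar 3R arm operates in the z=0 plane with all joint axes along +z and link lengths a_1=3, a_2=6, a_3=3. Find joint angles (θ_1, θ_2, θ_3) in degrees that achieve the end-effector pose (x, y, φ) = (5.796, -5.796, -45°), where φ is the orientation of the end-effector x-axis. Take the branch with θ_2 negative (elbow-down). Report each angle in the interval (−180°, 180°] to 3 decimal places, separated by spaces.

wrist centre = target − a_3·(cos φ, sin φ) = (3.6747, -3.6747)
cos θ_2 = (27.0065−3²−6²)/(2·3·6) = -0.4998; θ_2 = -119.9880° (elbow-down)
β = atan2(-3.6747,3.6747) = -45.0000°; ψ = atan2(-5.1968,0.0011) = -89.9880°
θ_1 = β − ψ = 44.9880°
θ_3 = φ − θ_1 − θ_2 = 30.0000° (wrapped to (-180°,180°])

44.988 -119.988 30.000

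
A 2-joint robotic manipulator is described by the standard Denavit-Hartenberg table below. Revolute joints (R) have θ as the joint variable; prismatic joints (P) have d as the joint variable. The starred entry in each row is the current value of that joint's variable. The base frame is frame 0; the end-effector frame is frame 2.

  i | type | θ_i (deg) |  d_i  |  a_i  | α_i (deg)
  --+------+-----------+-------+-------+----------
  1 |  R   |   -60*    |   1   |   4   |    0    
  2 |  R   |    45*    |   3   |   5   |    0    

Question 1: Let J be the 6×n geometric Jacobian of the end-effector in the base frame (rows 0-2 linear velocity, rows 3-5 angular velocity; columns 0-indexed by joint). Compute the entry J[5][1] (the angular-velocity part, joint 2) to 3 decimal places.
axis z_1 = (0.0000,0.0000,1.0000); lever o_n−o_1 = (4.8296,-1.2941,3.0000)
cross product → J_v[:, 1] = (1.2941,4.8296,-0.0000)
J_ω[:, 1] = z_1
entry J[5][1] = 1.0000

1.000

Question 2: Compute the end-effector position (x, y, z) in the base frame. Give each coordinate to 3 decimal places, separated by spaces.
after link 1: o_1 = (2.0000, -3.4641, 1.0000)
after link 2: o_2 = (6.8296, -4.7582, 4.0000)

6.830 -4.758 4.000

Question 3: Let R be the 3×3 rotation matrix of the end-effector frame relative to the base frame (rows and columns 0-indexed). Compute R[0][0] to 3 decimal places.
0.966

End-effector x-axis (col 0 of R) = (0.9659,-0.2588,0.0000)
R[0][0] = 0.9659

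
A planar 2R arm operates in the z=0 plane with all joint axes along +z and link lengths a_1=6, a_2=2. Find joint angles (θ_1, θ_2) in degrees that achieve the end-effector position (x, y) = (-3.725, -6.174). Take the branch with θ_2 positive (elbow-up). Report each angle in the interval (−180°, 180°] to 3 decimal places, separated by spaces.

-135.005 60.017

cos θ_2 = (51.9939−6²−2²)/(2·6·2) = 0.4997; θ_2 = 60.0168° (elbow-up)
β = atan2(-6.1740,-3.7250) = -121.1041°; ψ = atan2(1.7323,6.9995) = 13.9011°
θ_1 = β − ψ = -135.0052°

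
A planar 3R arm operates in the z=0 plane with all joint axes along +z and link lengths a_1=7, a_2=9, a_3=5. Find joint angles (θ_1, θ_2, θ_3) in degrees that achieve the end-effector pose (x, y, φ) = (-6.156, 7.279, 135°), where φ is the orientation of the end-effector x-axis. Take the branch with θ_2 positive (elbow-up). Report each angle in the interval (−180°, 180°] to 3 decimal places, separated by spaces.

wrist centre = target − a_3·(cos φ, sin φ) = (-2.6205, 3.7435)
cos θ_2 = (20.8804−7²−9²)/(2·7·9) = -0.8660; θ_2 = 150.0004° (elbow-up)
β = atan2(3.7435,-2.6205) = 124.9924°; ψ = atan2(4.4999,-0.7943) = 100.0098°
θ_1 = β − ψ = 24.9826°
θ_3 = φ − θ_1 − θ_2 = -39.9830° (wrapped to (-180°,180°])

24.983 150.000 -39.983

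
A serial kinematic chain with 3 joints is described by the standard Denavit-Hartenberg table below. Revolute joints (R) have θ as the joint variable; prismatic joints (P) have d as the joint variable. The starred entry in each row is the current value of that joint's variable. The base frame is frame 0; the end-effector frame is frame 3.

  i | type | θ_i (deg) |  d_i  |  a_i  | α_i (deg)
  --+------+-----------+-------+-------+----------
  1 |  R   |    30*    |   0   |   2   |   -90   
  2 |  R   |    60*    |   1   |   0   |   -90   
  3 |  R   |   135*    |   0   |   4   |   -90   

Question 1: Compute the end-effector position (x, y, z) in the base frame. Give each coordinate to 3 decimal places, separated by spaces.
after link 1: o_1 = (1.7321, 1.0000, 0.0000)
after link 2: o_2 = (1.2321, 1.8660, 0.0000)
after link 3: o_3 = (1.4215, -1.2906, 2.4495)

1.422 -1.291 2.449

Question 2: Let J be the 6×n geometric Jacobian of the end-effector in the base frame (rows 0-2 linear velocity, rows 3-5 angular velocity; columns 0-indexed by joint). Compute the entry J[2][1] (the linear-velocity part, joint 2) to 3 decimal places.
axis z_1 = (-0.5000,0.8660,0.0000); lever o_n−o_1 = (-0.3105,-2.2906,2.4495)
cross product → J_v[:, 1] = (2.1213,1.2247,1.4142)
J_ω[:, 1] = z_1
entry J[2][1] = 1.4142

1.414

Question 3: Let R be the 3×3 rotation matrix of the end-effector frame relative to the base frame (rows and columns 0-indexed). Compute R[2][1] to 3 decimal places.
End-effector y-axis (col 1 of R) = (0.7500,0.4330,0.5000)
R[2][1] = 0.5000

0.500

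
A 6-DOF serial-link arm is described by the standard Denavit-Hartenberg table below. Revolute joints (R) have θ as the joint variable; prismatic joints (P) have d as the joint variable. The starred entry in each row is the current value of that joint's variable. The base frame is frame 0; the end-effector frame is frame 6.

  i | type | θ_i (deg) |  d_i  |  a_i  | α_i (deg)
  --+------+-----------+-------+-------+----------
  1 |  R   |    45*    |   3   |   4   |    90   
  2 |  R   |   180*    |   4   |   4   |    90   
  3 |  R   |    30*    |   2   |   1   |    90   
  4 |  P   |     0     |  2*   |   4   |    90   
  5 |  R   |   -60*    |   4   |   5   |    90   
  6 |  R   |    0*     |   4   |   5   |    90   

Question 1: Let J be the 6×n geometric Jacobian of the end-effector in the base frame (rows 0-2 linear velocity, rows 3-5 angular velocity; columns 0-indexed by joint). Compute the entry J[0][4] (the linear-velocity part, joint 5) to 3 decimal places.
axis z_4 = (-0.0000,-0.0000,-1.0000); lever o_n−o_4 = (9.8995,-4.2426,-4.0000)
cross product → J_v[:, 4] = (-4.2426,-9.8995,0.0000)
J_ω[:, 4] = z_4
entry J[0][4] = -4.2426

-4.243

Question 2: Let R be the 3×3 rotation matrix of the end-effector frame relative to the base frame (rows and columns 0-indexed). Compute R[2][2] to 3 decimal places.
1.000

End-effector z-axis (col 2 of R) = (0.0000,0.0000,1.0000)
R[2][2] = 1.0000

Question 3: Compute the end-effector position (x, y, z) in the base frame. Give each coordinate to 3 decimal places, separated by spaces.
after link 1: o_1 = (2.8284, 2.8284, 3.0000)
after link 2: o_2 = (2.8284, -2.8284, 3.0000)
after link 3: o_3 = (2.5696, -3.7944, 5.0000)
after link 4: o_4 = (-0.3975, -7.1404, 5.0000)
after link 5: o_5 = (3.1380, -10.6760, 1.0000)
after link 6: o_6 = (9.5020, -11.3831, 1.0000)

9.502 -11.383 1.000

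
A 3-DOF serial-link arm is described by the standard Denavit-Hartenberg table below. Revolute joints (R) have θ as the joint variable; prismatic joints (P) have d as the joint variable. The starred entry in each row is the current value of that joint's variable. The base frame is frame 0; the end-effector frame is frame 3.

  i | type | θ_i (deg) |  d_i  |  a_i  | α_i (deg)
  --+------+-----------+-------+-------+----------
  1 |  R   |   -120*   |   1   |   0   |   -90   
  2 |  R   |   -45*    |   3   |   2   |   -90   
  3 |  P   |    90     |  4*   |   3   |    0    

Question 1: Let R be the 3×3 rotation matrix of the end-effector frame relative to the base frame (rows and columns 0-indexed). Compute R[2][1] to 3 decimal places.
End-effector y-axis (col 1 of R) = (0.3536,0.6124,-0.7071)
R[2][1] = -0.7071

-0.707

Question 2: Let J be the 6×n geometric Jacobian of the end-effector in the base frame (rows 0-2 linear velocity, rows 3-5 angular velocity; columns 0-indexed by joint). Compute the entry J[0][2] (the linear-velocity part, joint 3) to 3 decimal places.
prismatic axis z_2 = (-0.3536,-0.6124,-0.7071)
J_v[:, 2] = z_2; J_ω[:, 2] = (0,0,0)
entry J[0][2] = -0.3536

-0.354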